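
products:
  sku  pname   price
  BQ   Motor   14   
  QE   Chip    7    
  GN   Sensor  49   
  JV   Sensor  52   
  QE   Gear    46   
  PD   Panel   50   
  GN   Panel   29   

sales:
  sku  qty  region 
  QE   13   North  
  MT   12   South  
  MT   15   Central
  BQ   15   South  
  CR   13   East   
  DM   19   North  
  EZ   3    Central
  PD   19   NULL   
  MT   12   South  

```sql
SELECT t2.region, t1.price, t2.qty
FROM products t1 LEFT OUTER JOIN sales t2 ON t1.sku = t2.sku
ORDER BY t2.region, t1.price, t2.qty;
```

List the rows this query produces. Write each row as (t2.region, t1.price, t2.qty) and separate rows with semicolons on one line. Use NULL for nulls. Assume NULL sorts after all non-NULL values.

(North, 7, 13); (North, 46, 13); (South, 14, 15); (NULL, 29, NULL); (NULL, 49, NULL); (NULL, 50, 19); (NULL, 52, NULL)

LEFT JOIN keeps every row from `products`; unmatched rows get NULL for `sales`'s columns.
Matching on t1.sku = t2.sku.
- t1 (sku=BQ) pairs with 1 row(s) of t2.
- t1 (sku=QE) pairs with 1 row(s) of t2.
- t1 (sku=GN) has no partner → padded with NULL.
- t1 (sku=JV) has no partner → padded with NULL.
- t1 (sku=QE) pairs with 1 row(s) of t2.
- t1 (sku=PD) pairs with 1 row(s) of t2.
- t1 (sku=GN) has no partner → padded with NULL.
After projecting and ordering:
t2.region | t1.price | t2.qty
North | 7 | 13
North | 46 | 13
South | 14 | 15
NULL | 29 | NULL
NULL | 49 | NULL
NULL | 50 | 19
NULL | 52 | NULL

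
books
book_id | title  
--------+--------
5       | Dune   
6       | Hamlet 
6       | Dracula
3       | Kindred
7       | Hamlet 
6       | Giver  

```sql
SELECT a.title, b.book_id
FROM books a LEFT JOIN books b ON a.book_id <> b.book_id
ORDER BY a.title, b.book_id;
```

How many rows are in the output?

LEFT JOIN keeps every row from `books a`; unmatched rows get NULL for `books b`'s columns.
Matching on a.book_id <> b.book_id.
- book_id=5: 5 matching b row(s), so 5 row(s) emitted.
- book_id=6: 3 matching b row(s), so 3 row(s) emitted.
- book_id=6: 3 matching b row(s), so 3 row(s) emitted.
- book_id=3: 5 matching b row(s), so 5 row(s) emitted.
- book_id=7: 5 matching b row(s), so 5 row(s) emitted.
- book_id=6: 3 matching b row(s), so 3 row(s) emitted.
Total: 24 rows.

24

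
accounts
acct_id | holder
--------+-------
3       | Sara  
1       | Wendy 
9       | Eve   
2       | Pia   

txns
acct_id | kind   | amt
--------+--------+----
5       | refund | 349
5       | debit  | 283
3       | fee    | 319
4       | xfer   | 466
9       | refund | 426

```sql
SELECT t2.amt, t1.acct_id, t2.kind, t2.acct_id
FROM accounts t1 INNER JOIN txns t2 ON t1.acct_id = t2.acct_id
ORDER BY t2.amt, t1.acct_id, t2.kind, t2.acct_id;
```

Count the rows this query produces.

2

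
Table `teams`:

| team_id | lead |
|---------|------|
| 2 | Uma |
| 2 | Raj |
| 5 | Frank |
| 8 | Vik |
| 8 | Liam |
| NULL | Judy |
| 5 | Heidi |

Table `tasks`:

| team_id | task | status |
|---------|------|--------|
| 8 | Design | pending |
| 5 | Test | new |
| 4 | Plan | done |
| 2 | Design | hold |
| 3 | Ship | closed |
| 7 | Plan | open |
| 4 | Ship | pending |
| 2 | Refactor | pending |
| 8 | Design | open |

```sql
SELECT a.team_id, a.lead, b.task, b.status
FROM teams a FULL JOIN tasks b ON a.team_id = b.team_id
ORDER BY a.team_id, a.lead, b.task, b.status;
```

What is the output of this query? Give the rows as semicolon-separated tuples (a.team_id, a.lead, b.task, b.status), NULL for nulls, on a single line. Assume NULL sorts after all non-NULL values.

(2, Raj, Design, hold); (2, Raj, Refactor, pending); (2, Uma, Design, hold); (2, Uma, Refactor, pending); (5, Frank, Test, new); (5, Heidi, Test, new); (8, Liam, Design, open); (8, Liam, Design, pending); (8, Vik, Design, open); (8, Vik, Design, pending); (NULL, Judy, NULL, NULL); (NULL, NULL, Plan, done); (NULL, NULL, Plan, open); (NULL, NULL, Ship, closed); (NULL, NULL, Ship, pending)

FULL OUTER JOIN keeps every row from both sides; unmatched rows get NULL for the other side's columns.
Matching on a.team_id = b.team_id. A NULL in a compared column never satisfies the condition.
Matched pairs: 10; unmatched a rows kept: 1; unmatched b rows kept: 4.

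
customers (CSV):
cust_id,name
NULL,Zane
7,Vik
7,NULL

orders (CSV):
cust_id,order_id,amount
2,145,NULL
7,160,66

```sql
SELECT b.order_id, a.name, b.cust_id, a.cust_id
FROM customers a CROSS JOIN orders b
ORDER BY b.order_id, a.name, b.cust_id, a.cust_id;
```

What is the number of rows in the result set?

CROSS JOIN pairs every row of `customers` with every row of `orders`: 3 × 2 = 6 rows.

6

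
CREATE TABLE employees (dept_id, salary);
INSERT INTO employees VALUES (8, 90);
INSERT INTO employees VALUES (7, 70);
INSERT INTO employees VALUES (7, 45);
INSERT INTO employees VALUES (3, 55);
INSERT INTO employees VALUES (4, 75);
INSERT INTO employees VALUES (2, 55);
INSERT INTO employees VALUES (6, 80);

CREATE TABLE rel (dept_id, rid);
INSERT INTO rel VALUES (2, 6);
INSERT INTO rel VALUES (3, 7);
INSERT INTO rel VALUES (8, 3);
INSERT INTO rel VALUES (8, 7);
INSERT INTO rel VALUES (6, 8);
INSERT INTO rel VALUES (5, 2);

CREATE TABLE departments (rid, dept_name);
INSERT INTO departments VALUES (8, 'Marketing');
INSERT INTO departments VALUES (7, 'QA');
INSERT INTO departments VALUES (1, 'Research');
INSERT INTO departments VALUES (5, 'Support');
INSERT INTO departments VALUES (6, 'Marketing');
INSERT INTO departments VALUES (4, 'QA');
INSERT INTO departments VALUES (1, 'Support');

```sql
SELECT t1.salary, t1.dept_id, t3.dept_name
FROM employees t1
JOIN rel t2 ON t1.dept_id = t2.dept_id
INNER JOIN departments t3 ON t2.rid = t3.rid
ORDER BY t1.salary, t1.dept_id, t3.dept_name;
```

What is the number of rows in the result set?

4

Evaluate left to right. First `employees t1 INNER JOIN rel t2` on dept_id: 5 row(s).
Then INNER JOIN `departments t3` on rid: keep only rows whose t2.rid appears in t3.
Result: 4 row(s).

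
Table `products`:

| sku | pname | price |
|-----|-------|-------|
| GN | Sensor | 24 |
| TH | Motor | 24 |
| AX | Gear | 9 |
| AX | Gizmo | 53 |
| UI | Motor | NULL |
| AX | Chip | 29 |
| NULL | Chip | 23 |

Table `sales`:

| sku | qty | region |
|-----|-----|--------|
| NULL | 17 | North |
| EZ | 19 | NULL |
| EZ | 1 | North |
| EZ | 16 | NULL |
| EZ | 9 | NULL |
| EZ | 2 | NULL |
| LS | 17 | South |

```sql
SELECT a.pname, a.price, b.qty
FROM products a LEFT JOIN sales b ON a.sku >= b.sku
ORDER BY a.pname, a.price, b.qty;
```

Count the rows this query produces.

21

LEFT JOIN keeps every row from `products`; unmatched rows get NULL for `sales`'s columns.
Matching on a.sku >= b.sku. A NULL in a compared column never satisfies the condition.
- a row (sku=GN): matches 5 b row(s) → 5 output row(s).
- a row (sku=TH): matches 6 b row(s) → 6 output row(s).
- a row (sku=AX): no match → kept, b columns NULL.
- a row (sku=AX): no match → kept, b columns NULL.
- a row (sku=UI): matches 6 b row(s) → 6 output row(s).
- a row (sku=AX): no match → kept, b columns NULL.
- a row (sku=NULL): no match → kept, b columns NULL.
Total: 17 matched + 4 padded = 21 rows.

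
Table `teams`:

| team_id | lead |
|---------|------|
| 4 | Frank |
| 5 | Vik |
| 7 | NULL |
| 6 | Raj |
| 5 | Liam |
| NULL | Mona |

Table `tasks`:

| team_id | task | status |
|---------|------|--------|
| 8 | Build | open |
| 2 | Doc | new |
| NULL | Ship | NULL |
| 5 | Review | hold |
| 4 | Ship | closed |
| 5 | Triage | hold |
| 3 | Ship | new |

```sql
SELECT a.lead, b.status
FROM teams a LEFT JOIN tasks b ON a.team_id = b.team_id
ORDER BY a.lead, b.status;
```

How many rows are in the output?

LEFT JOIN keeps every row from `teams`; unmatched rows get NULL for `tasks`'s columns.
Matching on a.team_id = b.team_id. A NULL in a compared column never satisfies the condition.
Matched pairs: 5; unmatched a rows kept: 3.
Total: 5 matched + 3 padded = 8 rows.

8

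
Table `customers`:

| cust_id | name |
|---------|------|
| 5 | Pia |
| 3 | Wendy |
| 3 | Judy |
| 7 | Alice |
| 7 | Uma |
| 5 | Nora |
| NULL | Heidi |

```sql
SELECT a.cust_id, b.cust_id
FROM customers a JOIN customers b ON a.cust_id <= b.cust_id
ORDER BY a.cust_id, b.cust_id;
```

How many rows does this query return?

24

INNER JOIN keeps only pairs where the ON condition holds.
Matching on a.cust_id <= b.cust_id. A NULL in a compared column never satisfies the condition.
- cust_id=5: 4 matching b row(s), so 4 row(s) emitted.
- cust_id=3: 6 matching b row(s), so 6 row(s) emitted.
- cust_id=3: 6 matching b row(s), so 6 row(s) emitted.
- cust_id=7: 2 matching b row(s), so 2 row(s) emitted.
- cust_id=7: 2 matching b row(s), so 2 row(s) emitted.
- cust_id=5: 4 matching b row(s), so 4 row(s) emitted.
- cust_id=NULL: no matching b row, dropped.
Total: 24 rows.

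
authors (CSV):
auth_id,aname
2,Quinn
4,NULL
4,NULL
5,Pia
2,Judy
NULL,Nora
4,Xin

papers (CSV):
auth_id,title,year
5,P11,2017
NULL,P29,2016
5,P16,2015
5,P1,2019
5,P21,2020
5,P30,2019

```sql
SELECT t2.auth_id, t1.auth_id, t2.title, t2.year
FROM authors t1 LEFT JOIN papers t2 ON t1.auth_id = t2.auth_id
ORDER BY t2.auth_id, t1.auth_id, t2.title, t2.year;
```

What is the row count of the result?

LEFT JOIN keeps every row from `authors`; unmatched rows get NULL for `papers`'s columns.
Matching on t1.auth_id = t2.auth_id. A NULL in a compared column never satisfies the condition.
- t1[0] auth_id=2 → no match; kept with NULLs on the t2 side.
- t1[1] auth_id=4 → no match; kept with NULLs on the t2 side.
- t1[2] auth_id=4 → no match; kept with NULLs on the t2 side.
- t1[3] auth_id=5 → 5 match(es) in t2 → 5 row(s).
- t1[4] auth_id=2 → no match; kept with NULLs on the t2 side.
- t1[5] auth_id=NULL → no match; kept with NULLs on the t2 side.
- t1[6] auth_id=4 → no match; kept with NULLs on the t2 side.
Total: 5 matched + 6 padded = 11 rows.

11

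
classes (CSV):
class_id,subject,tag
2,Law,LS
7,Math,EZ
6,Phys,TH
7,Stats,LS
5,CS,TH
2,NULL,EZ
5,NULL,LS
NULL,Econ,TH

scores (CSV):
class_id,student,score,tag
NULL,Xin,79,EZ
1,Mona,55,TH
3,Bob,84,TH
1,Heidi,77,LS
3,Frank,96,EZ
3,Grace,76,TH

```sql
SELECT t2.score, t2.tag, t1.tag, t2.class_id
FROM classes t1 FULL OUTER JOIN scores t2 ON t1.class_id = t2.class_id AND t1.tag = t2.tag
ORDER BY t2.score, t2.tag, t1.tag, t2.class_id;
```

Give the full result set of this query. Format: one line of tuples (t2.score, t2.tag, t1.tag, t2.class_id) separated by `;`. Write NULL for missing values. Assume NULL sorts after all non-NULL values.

(55, TH, NULL, 1); (76, TH, NULL, 3); (77, LS, NULL, 1); (79, EZ, NULL, NULL); (84, TH, NULL, 3); (96, EZ, NULL, 3); (NULL, NULL, EZ, NULL); (NULL, NULL, EZ, NULL); (NULL, NULL, LS, NULL); (NULL, NULL, LS, NULL); (NULL, NULL, LS, NULL); (NULL, NULL, TH, NULL); (NULL, NULL, TH, NULL); (NULL, NULL, TH, NULL)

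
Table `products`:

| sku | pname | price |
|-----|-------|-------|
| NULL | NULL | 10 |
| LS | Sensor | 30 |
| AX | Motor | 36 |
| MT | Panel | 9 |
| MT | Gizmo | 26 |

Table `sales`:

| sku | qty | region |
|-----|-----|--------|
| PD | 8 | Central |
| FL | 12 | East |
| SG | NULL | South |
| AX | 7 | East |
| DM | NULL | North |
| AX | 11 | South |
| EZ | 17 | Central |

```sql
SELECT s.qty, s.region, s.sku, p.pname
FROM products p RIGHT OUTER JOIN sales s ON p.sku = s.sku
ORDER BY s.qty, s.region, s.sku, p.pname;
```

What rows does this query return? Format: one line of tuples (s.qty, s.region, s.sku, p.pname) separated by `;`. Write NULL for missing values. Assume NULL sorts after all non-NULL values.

RIGHT JOIN keeps every row from `sales`; unmatched rows get NULL for `products`'s columns.
Matching on p.sku = s.sku. A NULL in a compared column never satisfies the condition.
Matched pairs: 2; unmatched s rows kept: 5.

(7, East, AX, Motor); (8, Central, PD, NULL); (11, South, AX, Motor); (12, East, FL, NULL); (17, Central, EZ, NULL); (NULL, North, DM, NULL); (NULL, South, SG, NULL)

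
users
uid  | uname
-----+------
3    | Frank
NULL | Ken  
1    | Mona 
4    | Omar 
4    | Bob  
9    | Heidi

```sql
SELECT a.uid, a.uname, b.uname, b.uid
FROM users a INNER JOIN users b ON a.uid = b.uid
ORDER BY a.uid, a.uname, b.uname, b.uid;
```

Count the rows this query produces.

7

INNER JOIN keeps only pairs where the ON condition holds.
Matching on a.uid = b.uid. A NULL in a compared column never satisfies the condition.
- uid=3: 1 matching b row(s), so 1 row(s) emitted.
- uid=NULL: no matching b row, dropped.
- uid=1: 1 matching b row(s), so 1 row(s) emitted.
- uid=4: 2 matching b row(s), so 2 row(s) emitted.
- uid=4: 2 matching b row(s), so 2 row(s) emitted.
- uid=9: 1 matching b row(s), so 1 row(s) emitted.
Total: 7 rows.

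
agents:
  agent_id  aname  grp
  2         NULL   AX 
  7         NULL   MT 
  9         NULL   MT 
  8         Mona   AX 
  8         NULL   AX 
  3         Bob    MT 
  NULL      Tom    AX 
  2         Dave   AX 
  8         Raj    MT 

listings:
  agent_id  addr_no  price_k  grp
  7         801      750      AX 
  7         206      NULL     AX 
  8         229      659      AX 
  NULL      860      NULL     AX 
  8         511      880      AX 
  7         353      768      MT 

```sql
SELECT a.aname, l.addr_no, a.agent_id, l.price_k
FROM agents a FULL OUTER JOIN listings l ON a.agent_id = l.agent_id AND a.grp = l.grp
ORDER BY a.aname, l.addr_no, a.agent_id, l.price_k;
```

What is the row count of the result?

FULL OUTER JOIN keeps every row from both sides; unmatched rows get NULL for the other side's columns.
Matching on a.agent_id = l.agent_id AND a.grp = l.grp. A NULL in a compared column never satisfies the condition.
- a (agent_id=2, grp=AX) has no partner → padded with NULL.
- a (agent_id=7, grp=MT) pairs with 1 row(s) of l.
- a (agent_id=9, grp=MT) has no partner → padded with NULL.
- a (agent_id=8, grp=AX) pairs with 2 row(s) of l.
- a (agent_id=8, grp=AX) pairs with 2 row(s) of l.
- a (agent_id=3, grp=MT) has no partner → padded with NULL.
- a (agent_id=NULL, grp=AX) has no partner → padded with NULL.
- a (agent_id=2, grp=AX) has no partner → padded with NULL.
- a (agent_id=8, grp=MT) has no partner → padded with NULL.
- 3 row(s) from l found no a partner → padded with NULL.
Total: 5 matched + 9 padded = 14 rows.

14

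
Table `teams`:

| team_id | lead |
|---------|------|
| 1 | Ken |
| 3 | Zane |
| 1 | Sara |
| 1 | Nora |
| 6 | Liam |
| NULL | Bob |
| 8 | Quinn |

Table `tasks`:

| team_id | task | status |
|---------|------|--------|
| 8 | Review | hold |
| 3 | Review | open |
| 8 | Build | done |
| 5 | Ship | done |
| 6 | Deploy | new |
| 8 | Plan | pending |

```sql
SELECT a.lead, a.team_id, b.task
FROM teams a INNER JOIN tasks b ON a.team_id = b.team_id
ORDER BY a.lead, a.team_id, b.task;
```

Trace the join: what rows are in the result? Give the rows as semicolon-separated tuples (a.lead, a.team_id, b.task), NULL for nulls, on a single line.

INNER JOIN keeps only pairs where the ON condition holds.
Matching on a.team_id = b.team_id. A NULL in a compared column never satisfies the condition.
- a row (team_id=1): no match → dropped.
- a row (team_id=3): matches 1 b row(s) → 1 output row(s).
- a row (team_id=1): no match → dropped.
- a row (team_id=1): no match → dropped.
- a row (team_id=6): matches 1 b row(s) → 1 output row(s).
- a row (team_id=NULL): no match → dropped.
- a row (team_id=8): matches 3 b row(s) → 3 output row(s).
After projecting and ordering:
a.lead | a.team_id | b.task
Liam | 6 | Deploy
Quinn | 8 | Build
Quinn | 8 | Plan
Quinn | 8 | Review
Zane | 3 | Review

(Liam, 6, Deploy); (Quinn, 8, Build); (Quinn, 8, Plan); (Quinn, 8, Review); (Zane, 3, Review)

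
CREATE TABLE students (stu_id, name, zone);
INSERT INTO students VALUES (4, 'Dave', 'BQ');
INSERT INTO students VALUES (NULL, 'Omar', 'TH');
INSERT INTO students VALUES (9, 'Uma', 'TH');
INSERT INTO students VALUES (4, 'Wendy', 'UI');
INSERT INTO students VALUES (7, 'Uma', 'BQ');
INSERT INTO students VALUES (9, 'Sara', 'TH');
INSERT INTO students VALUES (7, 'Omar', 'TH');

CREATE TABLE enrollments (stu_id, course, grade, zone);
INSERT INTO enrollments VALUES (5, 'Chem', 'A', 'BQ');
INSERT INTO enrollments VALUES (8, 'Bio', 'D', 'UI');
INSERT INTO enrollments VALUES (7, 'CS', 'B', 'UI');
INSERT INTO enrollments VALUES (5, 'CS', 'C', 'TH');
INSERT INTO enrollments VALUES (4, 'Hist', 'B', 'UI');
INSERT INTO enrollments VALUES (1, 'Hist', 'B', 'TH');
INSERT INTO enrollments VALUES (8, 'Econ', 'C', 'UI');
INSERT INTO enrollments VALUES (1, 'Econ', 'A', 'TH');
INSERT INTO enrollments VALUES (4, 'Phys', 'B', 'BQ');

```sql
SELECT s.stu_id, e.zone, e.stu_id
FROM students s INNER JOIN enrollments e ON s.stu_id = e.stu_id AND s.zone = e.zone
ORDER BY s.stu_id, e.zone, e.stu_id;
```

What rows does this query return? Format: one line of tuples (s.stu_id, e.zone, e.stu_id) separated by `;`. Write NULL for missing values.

INNER JOIN keeps only pairs where the ON condition holds.
Matching on s.stu_id = e.stu_id AND s.zone = e.zone. A NULL in a compared column never satisfies the condition.
- s[0] stu_id=4, zone=BQ → 1 match(es) in e → 1 row(s).
- s[1] stu_id=NULL, zone=TH → no match; dropped.
- s[2] stu_id=9, zone=TH → no match; dropped.
- s[3] stu_id=4, zone=UI → 1 match(es) in e → 1 row(s).
- s[4] stu_id=7, zone=BQ → no match; dropped.
- s[5] stu_id=9, zone=TH → no match; dropped.
- s[6] stu_id=7, zone=TH → no match; dropped.
After projecting and ordering:
s.stu_id | e.zone | e.stu_id
4 | BQ | 4
4 | UI | 4

(4, BQ, 4); (4, UI, 4)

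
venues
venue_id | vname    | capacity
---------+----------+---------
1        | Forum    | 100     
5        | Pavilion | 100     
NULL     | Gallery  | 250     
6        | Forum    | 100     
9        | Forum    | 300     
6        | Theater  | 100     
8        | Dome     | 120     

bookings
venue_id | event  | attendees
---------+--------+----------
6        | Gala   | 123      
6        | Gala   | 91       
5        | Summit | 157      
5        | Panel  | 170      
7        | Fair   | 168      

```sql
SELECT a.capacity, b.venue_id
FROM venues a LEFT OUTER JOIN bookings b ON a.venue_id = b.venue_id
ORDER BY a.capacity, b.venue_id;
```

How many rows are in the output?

10

LEFT JOIN keeps every row from `venues`; unmatched rows get NULL for `bookings`'s columns.
Matching on a.venue_id = b.venue_id. A NULL in a compared column never satisfies the condition.
- venue_id=1: no b row matches, row kept with b columns NULL.
- venue_id=5: 2 matching b row(s), so 2 row(s) emitted.
- venue_id=NULL: no b row matches, row kept with b columns NULL.
- venue_id=6: 2 matching b row(s), so 2 row(s) emitted.
- venue_id=9: no b row matches, row kept with b columns NULL.
- venue_id=6: 2 matching b row(s), so 2 row(s) emitted.
- venue_id=8: no b row matches, row kept with b columns NULL.
Total: 6 matched + 4 padded = 10 rows.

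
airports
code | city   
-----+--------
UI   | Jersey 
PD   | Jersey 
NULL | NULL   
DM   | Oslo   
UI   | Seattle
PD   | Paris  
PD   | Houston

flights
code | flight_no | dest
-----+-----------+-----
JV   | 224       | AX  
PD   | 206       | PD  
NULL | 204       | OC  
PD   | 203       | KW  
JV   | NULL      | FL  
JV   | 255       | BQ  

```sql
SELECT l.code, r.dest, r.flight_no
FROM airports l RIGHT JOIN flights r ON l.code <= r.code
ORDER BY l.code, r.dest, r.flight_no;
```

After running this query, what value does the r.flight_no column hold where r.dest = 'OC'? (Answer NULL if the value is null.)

RIGHT JOIN keeps every row from `flights`; unmatched rows get NULL for `airports`'s columns.
Matching on l.code <= r.code. A NULL in a compared column never satisfies the condition.
- l (code=UI) has no partner in r.
- l (code=PD) pairs with 2 row(s) of r.
- l (code=NULL) has no partner in r.
- l (code=DM) pairs with 5 row(s) of r.
- l (code=UI) has no partner in r.
- l (code=PD) pairs with 2 row(s) of r.
- l (code=PD) pairs with 2 row(s) of r.
- 1 row(s) from r found no l partner → padded with NULL.

204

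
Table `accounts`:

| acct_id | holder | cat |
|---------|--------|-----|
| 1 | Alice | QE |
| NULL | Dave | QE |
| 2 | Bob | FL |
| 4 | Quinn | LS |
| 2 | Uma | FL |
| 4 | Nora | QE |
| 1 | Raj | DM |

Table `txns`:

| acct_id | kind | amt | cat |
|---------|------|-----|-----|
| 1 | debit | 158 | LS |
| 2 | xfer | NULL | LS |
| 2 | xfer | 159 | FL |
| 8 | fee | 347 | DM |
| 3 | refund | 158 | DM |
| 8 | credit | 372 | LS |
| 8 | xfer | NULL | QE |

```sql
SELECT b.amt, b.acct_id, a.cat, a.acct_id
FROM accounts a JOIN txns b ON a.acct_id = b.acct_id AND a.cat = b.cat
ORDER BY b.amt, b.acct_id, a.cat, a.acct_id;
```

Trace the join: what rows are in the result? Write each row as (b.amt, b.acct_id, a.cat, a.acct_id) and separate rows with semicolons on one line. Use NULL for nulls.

(159, 2, FL, 2); (159, 2, FL, 2)

INNER JOIN keeps only pairs where the ON condition holds.
Matching on a.acct_id = b.acct_id AND a.cat = b.cat. A NULL in a compared column never satisfies the condition.
Matched pairs: 2.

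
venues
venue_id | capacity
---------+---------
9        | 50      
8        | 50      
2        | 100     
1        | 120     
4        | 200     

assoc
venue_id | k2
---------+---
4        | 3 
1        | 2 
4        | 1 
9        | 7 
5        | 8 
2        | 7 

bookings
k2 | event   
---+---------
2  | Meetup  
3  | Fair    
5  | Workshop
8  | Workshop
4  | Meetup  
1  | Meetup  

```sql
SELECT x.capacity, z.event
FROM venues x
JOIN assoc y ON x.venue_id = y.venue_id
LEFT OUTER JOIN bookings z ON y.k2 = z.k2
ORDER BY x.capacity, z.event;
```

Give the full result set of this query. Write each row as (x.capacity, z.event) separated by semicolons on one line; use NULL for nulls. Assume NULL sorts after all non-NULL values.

Joins associate left-to-right: venues INNER JOIN assoc on venue_id gives 5 intermediate row(s).
Then LEFT JOIN `bookings z` on k2: each of those 5 rows is kept; rows whose y.k2 has no match in z get NULL for z's columns.

(50, NULL); (100, NULL); (120, Meetup); (200, Fair); (200, Meetup)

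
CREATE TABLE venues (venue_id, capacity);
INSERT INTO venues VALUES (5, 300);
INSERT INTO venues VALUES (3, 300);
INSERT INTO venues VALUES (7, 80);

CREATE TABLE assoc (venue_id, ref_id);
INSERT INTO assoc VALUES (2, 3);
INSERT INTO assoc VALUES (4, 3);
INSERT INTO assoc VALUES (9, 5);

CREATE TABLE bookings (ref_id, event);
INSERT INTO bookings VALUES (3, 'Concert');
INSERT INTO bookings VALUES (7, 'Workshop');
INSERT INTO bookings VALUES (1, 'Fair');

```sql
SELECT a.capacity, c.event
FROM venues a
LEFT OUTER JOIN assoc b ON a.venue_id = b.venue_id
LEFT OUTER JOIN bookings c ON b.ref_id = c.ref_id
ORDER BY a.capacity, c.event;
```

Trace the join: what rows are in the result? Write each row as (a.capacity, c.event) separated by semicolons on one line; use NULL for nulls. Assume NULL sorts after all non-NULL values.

(80, NULL); (300, NULL); (300, NULL)

Joins associate left-to-right: venues LEFT JOIN assoc on venue_id gives 3 intermediate row(s).
Then LEFT JOIN `bookings c` on ref_id: each of those 3 rows is kept; rows whose b.ref_id has no match in c get NULL for c's columns.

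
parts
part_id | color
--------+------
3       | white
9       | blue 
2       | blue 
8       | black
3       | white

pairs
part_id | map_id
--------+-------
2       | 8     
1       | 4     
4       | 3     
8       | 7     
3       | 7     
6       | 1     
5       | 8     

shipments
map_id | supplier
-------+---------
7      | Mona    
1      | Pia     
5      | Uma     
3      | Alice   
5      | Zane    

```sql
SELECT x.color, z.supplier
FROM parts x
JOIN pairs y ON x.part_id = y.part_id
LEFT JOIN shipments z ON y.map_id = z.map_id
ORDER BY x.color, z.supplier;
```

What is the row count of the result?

Evaluate left to right. First `parts x INNER JOIN pairs y` on part_id: 4 row(s).
Then LEFT JOIN `shipments z` on map_id: each of those 4 rows is kept; rows whose y.map_id has no match in z get NULL for z's columns.
Result: 4 row(s).

4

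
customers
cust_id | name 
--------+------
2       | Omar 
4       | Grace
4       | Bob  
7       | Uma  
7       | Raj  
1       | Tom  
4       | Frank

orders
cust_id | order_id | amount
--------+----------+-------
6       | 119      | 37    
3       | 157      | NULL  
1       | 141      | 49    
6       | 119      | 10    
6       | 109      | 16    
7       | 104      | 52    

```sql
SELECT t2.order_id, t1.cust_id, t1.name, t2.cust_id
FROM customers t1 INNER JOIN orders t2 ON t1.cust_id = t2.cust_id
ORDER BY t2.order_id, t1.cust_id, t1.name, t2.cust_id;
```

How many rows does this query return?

3

INNER JOIN keeps only pairs where the ON condition holds.
Matching on t1.cust_id = t2.cust_id.
- cust_id=2: no matching t2 row, dropped.
- cust_id=4: no matching t2 row, dropped.
- cust_id=4: no matching t2 row, dropped.
- cust_id=7: 1 matching t2 row(s), so 1 row(s) emitted.
- cust_id=7: 1 matching t2 row(s), so 1 row(s) emitted.
- cust_id=1: 1 matching t2 row(s), so 1 row(s) emitted.
- cust_id=4: no matching t2 row, dropped.
Total: 3 rows.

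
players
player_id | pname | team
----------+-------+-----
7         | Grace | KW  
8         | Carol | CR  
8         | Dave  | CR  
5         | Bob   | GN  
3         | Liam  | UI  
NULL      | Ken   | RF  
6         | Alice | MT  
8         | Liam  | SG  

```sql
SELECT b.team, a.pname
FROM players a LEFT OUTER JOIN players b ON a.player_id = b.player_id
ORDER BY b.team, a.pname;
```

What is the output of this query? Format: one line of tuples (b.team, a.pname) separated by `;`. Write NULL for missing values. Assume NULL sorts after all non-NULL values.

(CR, Carol); (CR, Carol); (CR, Dave); (CR, Dave); (CR, Liam); (CR, Liam); (GN, Bob); (KW, Grace); (MT, Alice); (SG, Carol); (SG, Dave); (SG, Liam); (UI, Liam); (NULL, Ken)

LEFT JOIN keeps every row from `players a`; unmatched rows get NULL for `players b`'s columns.
Matching on a.player_id = b.player_id. A NULL in a compared column never satisfies the condition.
- a (player_id=7) pairs with 1 row(s) of b.
- a (player_id=8) pairs with 3 row(s) of b.
- a (player_id=8) pairs with 3 row(s) of b.
- a (player_id=5) pairs with 1 row(s) of b.
- a (player_id=3) pairs with 1 row(s) of b.
- a (player_id=NULL) has no partner → padded with NULL.
- a (player_id=6) pairs with 1 row(s) of b.
- a (player_id=8) pairs with 3 row(s) of b.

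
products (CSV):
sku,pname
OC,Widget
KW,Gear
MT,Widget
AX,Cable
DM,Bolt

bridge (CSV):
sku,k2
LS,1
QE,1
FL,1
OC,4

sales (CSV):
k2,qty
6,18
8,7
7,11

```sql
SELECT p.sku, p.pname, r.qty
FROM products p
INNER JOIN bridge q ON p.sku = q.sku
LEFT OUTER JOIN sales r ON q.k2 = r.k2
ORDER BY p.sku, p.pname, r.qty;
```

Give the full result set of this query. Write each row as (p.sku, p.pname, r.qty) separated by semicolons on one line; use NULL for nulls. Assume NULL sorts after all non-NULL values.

(OC, Widget, NULL)

Evaluate left to right. First `products p INNER JOIN bridge q` on sku: 1 row(s).
Then LEFT JOIN `sales r` on k2: each of those 1 rows is kept; rows whose q.k2 has no match in r get NULL for r's columns.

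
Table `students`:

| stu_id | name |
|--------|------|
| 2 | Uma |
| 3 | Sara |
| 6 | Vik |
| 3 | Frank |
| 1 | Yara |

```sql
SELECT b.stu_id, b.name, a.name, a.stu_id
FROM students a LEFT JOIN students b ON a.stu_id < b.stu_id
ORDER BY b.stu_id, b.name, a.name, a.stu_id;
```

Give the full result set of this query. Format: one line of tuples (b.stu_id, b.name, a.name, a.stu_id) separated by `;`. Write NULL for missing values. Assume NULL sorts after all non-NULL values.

LEFT JOIN keeps every row from `students a`; unmatched rows get NULL for `students b`'s columns.
Matching on a.stu_id < b.stu_id.
Matched pairs: 9; unmatched a rows kept: 1.

(2, Uma, Yara, 1); (3, Frank, Uma, 2); (3, Frank, Yara, 1); (3, Sara, Uma, 2); (3, Sara, Yara, 1); (6, Vik, Frank, 3); (6, Vik, Sara, 3); (6, Vik, Uma, 2); (6, Vik, Yara, 1); (NULL, NULL, Vik, 6)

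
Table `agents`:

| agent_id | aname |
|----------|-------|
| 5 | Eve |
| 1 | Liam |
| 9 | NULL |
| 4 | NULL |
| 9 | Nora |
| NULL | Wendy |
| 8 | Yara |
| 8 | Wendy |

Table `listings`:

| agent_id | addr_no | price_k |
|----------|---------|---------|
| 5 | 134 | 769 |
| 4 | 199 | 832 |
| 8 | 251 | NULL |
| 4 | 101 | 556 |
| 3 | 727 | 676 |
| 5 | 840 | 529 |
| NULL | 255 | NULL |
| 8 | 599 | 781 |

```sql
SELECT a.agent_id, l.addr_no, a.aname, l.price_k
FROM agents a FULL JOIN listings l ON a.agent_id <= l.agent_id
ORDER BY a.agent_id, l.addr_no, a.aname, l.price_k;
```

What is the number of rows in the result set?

FULL OUTER JOIN keeps every row from both sides; unmatched rows get NULL for the other side's columns.
Matching on a.agent_id <= l.agent_id. A NULL in a compared column never satisfies the condition.
Matched pairs: 21; unmatched a rows kept: 3; unmatched l rows kept: 1.
Total: 21 matched + 4 padded = 25 rows.

25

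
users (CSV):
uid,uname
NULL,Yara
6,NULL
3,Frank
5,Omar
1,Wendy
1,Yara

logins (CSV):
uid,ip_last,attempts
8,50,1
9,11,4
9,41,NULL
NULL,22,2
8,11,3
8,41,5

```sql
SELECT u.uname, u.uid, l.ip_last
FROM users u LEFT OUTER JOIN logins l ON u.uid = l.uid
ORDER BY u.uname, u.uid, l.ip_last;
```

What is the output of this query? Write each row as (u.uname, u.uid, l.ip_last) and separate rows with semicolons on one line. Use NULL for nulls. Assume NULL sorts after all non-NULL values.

LEFT JOIN keeps every row from `users`; unmatched rows get NULL for `logins`'s columns.
Matching on u.uid = l.uid. A NULL in a compared column never satisfies the condition.
- u[0] uid=NULL → no match; kept with NULLs on the l side.
- u[1] uid=6 → no match; kept with NULLs on the l side.
- u[2] uid=3 → no match; kept with NULLs on the l side.
- u[3] uid=5 → no match; kept with NULLs on the l side.
- u[4] uid=1 → no match; kept with NULLs on the l side.
- u[5] uid=1 → no match; kept with NULLs on the l side.
After projecting and ordering:
u.uname | u.uid | l.ip_last
Frank | 3 | NULL
Omar | 5 | NULL
Wendy | 1 | NULL
Yara | 1 | NULL
Yara | NULL | NULL
NULL | 6 | NULL

(Frank, 3, NULL); (Omar, 5, NULL); (Wendy, 1, NULL); (Yara, 1, NULL); (Yara, NULL, NULL); (NULL, 6, NULL)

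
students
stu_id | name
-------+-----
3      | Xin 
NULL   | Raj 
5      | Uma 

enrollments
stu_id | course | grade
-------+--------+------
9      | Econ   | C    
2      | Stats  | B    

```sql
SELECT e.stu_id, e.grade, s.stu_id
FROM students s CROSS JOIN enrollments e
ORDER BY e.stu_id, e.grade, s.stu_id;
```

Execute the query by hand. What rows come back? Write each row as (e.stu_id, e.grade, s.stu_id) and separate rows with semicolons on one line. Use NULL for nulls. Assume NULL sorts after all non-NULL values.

(2, B, 3); (2, B, 5); (2, B, NULL); (9, C, 3); (9, C, 5); (9, C, NULL)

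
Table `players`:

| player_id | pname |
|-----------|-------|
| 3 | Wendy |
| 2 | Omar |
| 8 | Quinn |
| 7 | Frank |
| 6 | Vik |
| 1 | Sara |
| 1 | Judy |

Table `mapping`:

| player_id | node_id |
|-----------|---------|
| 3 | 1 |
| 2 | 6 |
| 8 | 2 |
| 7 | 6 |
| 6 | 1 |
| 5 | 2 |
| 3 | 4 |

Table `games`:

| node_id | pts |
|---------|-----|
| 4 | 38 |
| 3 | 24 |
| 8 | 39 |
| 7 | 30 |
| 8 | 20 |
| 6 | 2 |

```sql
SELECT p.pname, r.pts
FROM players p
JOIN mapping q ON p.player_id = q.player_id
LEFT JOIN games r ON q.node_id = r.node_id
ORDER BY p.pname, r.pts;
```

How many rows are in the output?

6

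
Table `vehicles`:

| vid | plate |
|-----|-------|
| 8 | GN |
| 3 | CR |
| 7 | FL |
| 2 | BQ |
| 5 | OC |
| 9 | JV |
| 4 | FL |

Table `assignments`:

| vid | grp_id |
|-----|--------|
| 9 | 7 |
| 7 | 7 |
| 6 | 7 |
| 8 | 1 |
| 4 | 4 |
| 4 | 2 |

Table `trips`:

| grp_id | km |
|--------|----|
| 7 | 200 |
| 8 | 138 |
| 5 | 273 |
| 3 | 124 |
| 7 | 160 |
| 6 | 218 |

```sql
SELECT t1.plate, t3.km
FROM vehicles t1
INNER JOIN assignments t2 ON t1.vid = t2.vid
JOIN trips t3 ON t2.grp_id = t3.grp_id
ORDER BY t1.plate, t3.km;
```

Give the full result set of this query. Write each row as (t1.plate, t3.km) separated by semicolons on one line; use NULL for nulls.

Joins associate left-to-right: vehicles INNER JOIN assignments on vid gives 5 intermediate row(s).
Then INNER JOIN `trips t3` on grp_id: keep only rows whose t2.grp_id appears in t3.

(FL, 160); (FL, 200); (JV, 160); (JV, 200)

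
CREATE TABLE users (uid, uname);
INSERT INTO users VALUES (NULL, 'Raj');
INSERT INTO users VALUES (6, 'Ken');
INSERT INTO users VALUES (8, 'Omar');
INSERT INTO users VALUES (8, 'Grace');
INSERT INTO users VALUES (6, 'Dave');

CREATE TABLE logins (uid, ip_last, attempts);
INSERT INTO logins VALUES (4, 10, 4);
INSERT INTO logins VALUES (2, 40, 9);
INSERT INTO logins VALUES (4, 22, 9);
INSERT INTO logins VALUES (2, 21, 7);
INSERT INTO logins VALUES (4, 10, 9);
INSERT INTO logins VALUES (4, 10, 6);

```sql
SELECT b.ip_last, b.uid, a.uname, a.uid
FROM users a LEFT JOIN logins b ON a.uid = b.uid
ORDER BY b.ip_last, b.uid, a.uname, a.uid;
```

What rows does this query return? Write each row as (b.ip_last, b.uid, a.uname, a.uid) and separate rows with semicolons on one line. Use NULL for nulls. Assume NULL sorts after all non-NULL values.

(NULL, NULL, Dave, 6); (NULL, NULL, Grace, 8); (NULL, NULL, Ken, 6); (NULL, NULL, Omar, 8); (NULL, NULL, Raj, NULL)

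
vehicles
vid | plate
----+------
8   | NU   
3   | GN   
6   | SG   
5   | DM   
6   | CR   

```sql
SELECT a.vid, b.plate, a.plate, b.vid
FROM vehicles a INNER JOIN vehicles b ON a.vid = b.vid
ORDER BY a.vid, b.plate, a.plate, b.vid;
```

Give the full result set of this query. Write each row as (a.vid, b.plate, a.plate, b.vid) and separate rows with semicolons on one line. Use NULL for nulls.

INNER JOIN keeps only pairs where the ON condition holds.
Matching on a.vid = b.vid.
Matched pairs: 7.

(3, GN, GN, 3); (5, DM, DM, 5); (6, CR, CR, 6); (6, CR, SG, 6); (6, SG, CR, 6); (6, SG, SG, 6); (8, NU, NU, 8)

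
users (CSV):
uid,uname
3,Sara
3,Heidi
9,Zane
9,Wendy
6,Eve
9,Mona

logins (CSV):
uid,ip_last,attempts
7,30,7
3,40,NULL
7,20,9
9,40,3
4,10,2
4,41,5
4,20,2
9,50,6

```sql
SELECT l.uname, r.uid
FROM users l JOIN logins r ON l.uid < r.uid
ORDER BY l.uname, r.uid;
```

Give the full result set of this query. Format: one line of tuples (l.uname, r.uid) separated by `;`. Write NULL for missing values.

INNER JOIN keeps only pairs where the ON condition holds.
Matching on l.uid < r.uid.
- uid=3: 7 matching r row(s), so 7 row(s) emitted.
- uid=3: 7 matching r row(s), so 7 row(s) emitted.
- uid=9: no matching r row, dropped.
- uid=9: no matching r row, dropped.
- uid=6: 4 matching r row(s), so 4 row(s) emitted.
- uid=9: no matching r row, dropped.

(Eve, 7); (Eve, 7); (Eve, 9); (Eve, 9); (Heidi, 4); (Heidi, 4); (Heidi, 4); (Heidi, 7); (Heidi, 7); (Heidi, 9); (Heidi, 9); (Sara, 4); (Sara, 4); (Sara, 4); (Sara, 7); (Sara, 7); (Sara, 9); (Sara, 9)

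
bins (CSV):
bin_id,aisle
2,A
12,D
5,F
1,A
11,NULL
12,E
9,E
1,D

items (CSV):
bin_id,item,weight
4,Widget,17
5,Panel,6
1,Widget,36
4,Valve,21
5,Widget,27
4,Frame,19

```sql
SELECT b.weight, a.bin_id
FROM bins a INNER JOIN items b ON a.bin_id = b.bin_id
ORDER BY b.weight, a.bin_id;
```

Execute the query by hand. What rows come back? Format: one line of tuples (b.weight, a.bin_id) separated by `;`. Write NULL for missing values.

(6, 5); (27, 5); (36, 1); (36, 1)

INNER JOIN keeps only pairs where the ON condition holds.
Matching on a.bin_id = b.bin_id.
Matched pairs: 4.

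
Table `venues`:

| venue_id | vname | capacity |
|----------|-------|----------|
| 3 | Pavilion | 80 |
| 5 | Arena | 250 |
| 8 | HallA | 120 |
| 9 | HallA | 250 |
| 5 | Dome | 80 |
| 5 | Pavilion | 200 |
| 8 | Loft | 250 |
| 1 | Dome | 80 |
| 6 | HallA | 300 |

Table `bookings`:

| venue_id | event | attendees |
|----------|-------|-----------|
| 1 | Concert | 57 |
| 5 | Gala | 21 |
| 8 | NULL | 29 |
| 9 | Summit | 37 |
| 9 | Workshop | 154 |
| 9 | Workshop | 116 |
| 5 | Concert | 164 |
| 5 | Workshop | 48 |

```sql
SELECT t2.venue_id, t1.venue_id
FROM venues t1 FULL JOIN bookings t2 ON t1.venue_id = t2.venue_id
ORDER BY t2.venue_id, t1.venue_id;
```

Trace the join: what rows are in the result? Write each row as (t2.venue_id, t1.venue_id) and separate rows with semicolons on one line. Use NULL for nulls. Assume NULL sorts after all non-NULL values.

(1, 1); (5, 5); (5, 5); (5, 5); (5, 5); (5, 5); (5, 5); (5, 5); (5, 5); (5, 5); (8, 8); (8, 8); (9, 9); (9, 9); (9, 9); (NULL, 3); (NULL, 6)

FULL OUTER JOIN keeps every row from both sides; unmatched rows get NULL for the other side's columns.
Matching on t1.venue_id = t2.venue_id.
- t1 row (venue_id=3): no match → kept, t2 columns NULL.
- t1 row (venue_id=5): matches 3 t2 row(s) → 3 output row(s).
- t1 row (venue_id=8): matches 1 t2 row(s) → 1 output row(s).
- t1 row (venue_id=9): matches 3 t2 row(s) → 3 output row(s).
- t1 row (venue_id=5): matches 3 t2 row(s) → 3 output row(s).
- t1 row (venue_id=5): matches 3 t2 row(s) → 3 output row(s).
- t1 row (venue_id=8): matches 1 t2 row(s) → 1 output row(s).
- t1 row (venue_id=1): matches 1 t2 row(s) → 1 output row(s).
- t1 row (venue_id=6): no match → kept, t2 columns NULL.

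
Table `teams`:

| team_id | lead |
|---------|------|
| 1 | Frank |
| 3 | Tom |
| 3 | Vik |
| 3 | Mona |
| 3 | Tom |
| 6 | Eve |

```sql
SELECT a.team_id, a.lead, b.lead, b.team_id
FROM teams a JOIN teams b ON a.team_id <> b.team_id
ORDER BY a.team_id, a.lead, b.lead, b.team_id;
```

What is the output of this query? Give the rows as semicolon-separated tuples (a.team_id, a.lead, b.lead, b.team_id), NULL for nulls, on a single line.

INNER JOIN keeps only pairs where the ON condition holds.
Matching on a.team_id <> b.team_id.
- team_id=1: 5 matching b row(s), so 5 row(s) emitted.
- team_id=3: 2 matching b row(s), so 2 row(s) emitted.
- team_id=3: 2 matching b row(s), so 2 row(s) emitted.
- team_id=3: 2 matching b row(s), so 2 row(s) emitted.
- team_id=3: 2 matching b row(s), so 2 row(s) emitted.
- team_id=6: 5 matching b row(s), so 5 row(s) emitted.

(1, Frank, Eve, 6); (1, Frank, Mona, 3); (1, Frank, Tom, 3); (1, Frank, Tom, 3); (1, Frank, Vik, 3); (3, Mona, Eve, 6); (3, Mona, Frank, 1); (3, Tom, Eve, 6); (3, Tom, Eve, 6); (3, Tom, Frank, 1); (3, Tom, Frank, 1); (3, Vik, Eve, 6); (3, Vik, Frank, 1); (6, Eve, Frank, 1); (6, Eve, Mona, 3); (6, Eve, Tom, 3); (6, Eve, Tom, 3); (6, Eve, Vik, 3)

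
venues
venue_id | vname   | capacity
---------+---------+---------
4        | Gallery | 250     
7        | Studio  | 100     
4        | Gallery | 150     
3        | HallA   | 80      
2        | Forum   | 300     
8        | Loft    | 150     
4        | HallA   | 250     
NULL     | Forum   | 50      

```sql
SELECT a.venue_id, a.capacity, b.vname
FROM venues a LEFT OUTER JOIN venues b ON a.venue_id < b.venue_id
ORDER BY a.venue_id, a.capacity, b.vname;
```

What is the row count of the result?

20

LEFT JOIN keeps every row from `venues a`; unmatched rows get NULL for `venues b`'s columns.
Matching on a.venue_id < b.venue_id. A NULL in a compared column never satisfies the condition.
- venue_id=4: 2 matching b row(s), so 2 row(s) emitted.
- venue_id=7: 1 matching b row(s), so 1 row(s) emitted.
- venue_id=4: 2 matching b row(s), so 2 row(s) emitted.
- venue_id=3: 5 matching b row(s), so 5 row(s) emitted.
- venue_id=2: 6 matching b row(s), so 6 row(s) emitted.
- venue_id=8: no b row matches, row kept with b columns NULL.
- venue_id=4: 2 matching b row(s), so 2 row(s) emitted.
- venue_id=NULL: no b row matches, row kept with b columns NULL.
Total: 18 matched + 2 padded = 20 rows.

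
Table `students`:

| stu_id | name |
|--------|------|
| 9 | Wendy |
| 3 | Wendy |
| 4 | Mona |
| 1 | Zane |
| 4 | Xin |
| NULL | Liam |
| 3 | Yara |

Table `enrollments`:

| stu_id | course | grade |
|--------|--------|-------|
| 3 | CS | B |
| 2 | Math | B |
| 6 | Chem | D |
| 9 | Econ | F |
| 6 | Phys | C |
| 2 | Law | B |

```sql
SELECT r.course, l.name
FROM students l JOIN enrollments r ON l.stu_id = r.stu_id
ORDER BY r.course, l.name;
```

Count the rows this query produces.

3

INNER JOIN keeps only pairs where the ON condition holds.
Matching on l.stu_id = r.stu_id. A NULL in a compared column never satisfies the condition.
Matched pairs: 3.
Total: 3 rows.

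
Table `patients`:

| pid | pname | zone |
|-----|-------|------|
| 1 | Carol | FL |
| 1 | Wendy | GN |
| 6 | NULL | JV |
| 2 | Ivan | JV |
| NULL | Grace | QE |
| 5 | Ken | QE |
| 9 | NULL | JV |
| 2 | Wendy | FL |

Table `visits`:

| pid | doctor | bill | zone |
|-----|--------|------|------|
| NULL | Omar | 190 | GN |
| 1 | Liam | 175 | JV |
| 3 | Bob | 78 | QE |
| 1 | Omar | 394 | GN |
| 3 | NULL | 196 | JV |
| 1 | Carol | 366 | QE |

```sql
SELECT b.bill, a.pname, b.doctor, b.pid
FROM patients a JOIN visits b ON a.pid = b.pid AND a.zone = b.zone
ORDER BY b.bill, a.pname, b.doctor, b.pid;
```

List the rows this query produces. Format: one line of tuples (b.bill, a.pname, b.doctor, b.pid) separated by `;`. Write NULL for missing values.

INNER JOIN keeps only pairs where the ON condition holds.
Matching on a.pid = b.pid AND a.zone = b.zone. A NULL in a compared column never satisfies the condition.
- a[0] pid=1, zone=FL → no match; dropped.
- a[1] pid=1, zone=GN → 1 match(es) in b → 1 row(s).
- a[2] pid=6, zone=JV → no match; dropped.
- a[3] pid=2, zone=JV → no match; dropped.
- a[4] pid=NULL, zone=QE → no match; dropped.
- a[5] pid=5, zone=QE → no match; dropped.
- a[6] pid=9, zone=JV → no match; dropped.
- a[7] pid=2, zone=FL → no match; dropped.
After projecting and ordering:
b.bill | a.pname | b.doctor | b.pid
394 | Wendy | Omar | 1

(394, Wendy, Omar, 1)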